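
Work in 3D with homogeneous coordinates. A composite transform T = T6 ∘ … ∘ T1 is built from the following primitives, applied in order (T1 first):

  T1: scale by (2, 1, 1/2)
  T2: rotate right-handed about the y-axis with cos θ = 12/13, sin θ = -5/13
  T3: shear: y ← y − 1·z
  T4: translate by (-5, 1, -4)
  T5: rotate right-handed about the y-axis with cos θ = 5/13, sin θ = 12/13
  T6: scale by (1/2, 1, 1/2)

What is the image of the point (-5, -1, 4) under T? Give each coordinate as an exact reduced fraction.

T(p) = (-147/26, 2, 75/13)

T1 scale by (2, 1, 1/2): (-5, -1, 4) → (-10, -1, 2)
T2 rotate right-handed about the y-axis with cos θ = 12/13, sin θ = -5/13: (-10, -1, 2) → (-10, -1, -2)
T3 shear: y ← y − 1·z: (-10, -1, -2) → (-10, 1, -2)
T4 translate by (-5, 1, -4): (-10, 1, -2) → (-15, 2, -6)
T5 rotate right-handed about the y-axis with cos θ = 5/13, sin θ = 12/13: (-15, 2, -6) → (-147/13, 2, 150/13)
T6 scale by (1/2, 1, 1/2): (-147/13, 2, 150/13) → (-147/26, 2, 75/13)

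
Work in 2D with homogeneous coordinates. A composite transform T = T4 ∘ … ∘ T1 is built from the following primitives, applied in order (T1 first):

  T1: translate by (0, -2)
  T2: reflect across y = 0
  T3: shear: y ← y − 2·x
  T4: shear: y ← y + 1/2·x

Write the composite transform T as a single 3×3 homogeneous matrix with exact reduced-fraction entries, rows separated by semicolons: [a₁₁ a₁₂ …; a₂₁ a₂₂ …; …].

T1 = [1 0 0; 0 1 -2; 0 0 1]
T2·T1 = [1 0 0; 0 -1 2; 0 0 1]
T3·…·T1 = [1 0 0; -2 -1 2; 0 0 1]
T4·…·T1 = [1 0 0; -3/2 -1 2; 0 0 1]

T = [1 0 0; -3/2 -1 2; 0 0 1]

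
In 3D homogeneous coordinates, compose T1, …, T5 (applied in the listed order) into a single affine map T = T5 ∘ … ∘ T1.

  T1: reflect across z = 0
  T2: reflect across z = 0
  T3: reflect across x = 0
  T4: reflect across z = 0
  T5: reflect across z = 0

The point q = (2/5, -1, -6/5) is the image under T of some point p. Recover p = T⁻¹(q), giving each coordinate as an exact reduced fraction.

p = (-2/5, -1, -6/5)

T1 = [1 0 0 0; 0 1 0 0; 0 0 -1 0; 0 0 0 1]
T2·T1 = [1 0 0 0; 0 1 0 0; 0 0 1 0; 0 0 0 1]
T3·…·T1 = [-1 0 0 0; 0 1 0 0; 0 0 1 0; 0 0 0 1]
T4·…·T1 = [-1 0 0 0; 0 1 0 0; 0 0 -1 0; 0 0 0 1]
T5·…·T1 = [-1 0 0 0; 0 1 0 0; 0 0 1 0; 0 0 0 1]
det M = -1; M⁻¹ = [-1 0 0 0; 0 1 0 0; 0 0 1 0; 0 0 0 1]
M⁻¹ · (2/5, -1, -6/5)ᵀ = (-2/5, -1, -6/5)ᵀ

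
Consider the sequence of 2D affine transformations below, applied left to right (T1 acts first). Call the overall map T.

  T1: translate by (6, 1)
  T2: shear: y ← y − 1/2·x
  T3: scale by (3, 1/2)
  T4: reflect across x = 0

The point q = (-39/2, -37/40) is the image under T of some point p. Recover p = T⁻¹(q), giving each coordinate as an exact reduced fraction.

T1 = [1 0 6; 0 1 1; 0 0 1]
T2·T1 = [1 0 6; -1/2 1 -2; 0 0 1]
T3·…·T1 = [3 0 18; -1/4 1/2 -1; 0 0 1]
T4·…·T1 = [-3 0 -18; -1/4 1/2 -1; 0 0 1]
det M = -3/2; M⁻¹ = [-1/3 0 -6; -1/6 2 -1; 0 0 1]
M⁻¹ · (-39/2, -37/40)ᵀ = (1/2, 2/5)ᵀ

p = (1/2, 2/5)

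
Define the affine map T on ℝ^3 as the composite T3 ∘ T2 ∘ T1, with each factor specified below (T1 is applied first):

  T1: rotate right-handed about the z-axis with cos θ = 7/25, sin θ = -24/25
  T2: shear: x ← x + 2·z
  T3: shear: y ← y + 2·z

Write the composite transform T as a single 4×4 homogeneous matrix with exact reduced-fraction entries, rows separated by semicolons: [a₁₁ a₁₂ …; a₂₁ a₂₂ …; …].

T = [7/25 24/25 2 0; -24/25 7/25 2 0; 0 0 1 0; 0 0 0 1]

T1 = [7/25 24/25 0 0; -24/25 7/25 0 0; 0 0 1 0; 0 0 0 1]
T2·T1 = [7/25 24/25 2 0; -24/25 7/25 0 0; 0 0 1 0; 0 0 0 1]
T3·…·T1 = [7/25 24/25 2 0; -24/25 7/25 2 0; 0 0 1 0; 0 0 0 1]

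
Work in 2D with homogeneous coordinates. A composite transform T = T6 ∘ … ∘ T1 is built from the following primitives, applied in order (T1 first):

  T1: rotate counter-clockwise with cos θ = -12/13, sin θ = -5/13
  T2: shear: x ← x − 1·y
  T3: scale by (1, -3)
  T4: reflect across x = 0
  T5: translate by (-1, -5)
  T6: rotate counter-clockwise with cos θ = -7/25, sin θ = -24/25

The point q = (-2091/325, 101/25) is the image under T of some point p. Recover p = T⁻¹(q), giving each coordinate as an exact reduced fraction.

T1 = [-12/13 5/13 0; -5/13 -12/13 0; 0 0 1]
T2·T1 = [-7/13 17/13 0; -5/13 -12/13 0; 0 0 1]
T3·…·T1 = [-7/13 17/13 0; 15/13 36/13 0; 0 0 1]
T4·…·T1 = [7/13 -17/13 0; 15/13 36/13 0; 0 0 1]
T5·…·T1 = [7/13 -17/13 -1; 15/13 36/13 -5; 0 0 1]
T6·…·T1 = [311/325 983/325 -113/25; -21/25 12/25 59/25; 0 0 1]
det M = 3; M⁻¹ = [4/25 -983/975 121/39; 7/25 311/975 20/39; 0 0 1]
M⁻¹ · (-2091/325, 101/25)ᵀ = (-2, 0)ᵀ

p = (-2, 0)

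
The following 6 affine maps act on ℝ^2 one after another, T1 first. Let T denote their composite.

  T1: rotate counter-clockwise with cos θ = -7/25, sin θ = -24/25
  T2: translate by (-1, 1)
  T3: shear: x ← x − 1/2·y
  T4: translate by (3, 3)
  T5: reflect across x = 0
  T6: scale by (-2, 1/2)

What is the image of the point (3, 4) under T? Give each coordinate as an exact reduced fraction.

T(p) = (13, 0)

T1 rotate counter-clockwise with cos θ = -7/25, sin θ = -24/25: (3, 4) → (3, -4)
T2 translate by (-1, 1): (3, -4) → (2, -3)
T3 shear: x ← x − 1/2·y: (2, -3) → (7/2, -3)
T4 translate by (3, 3): (7/2, -3) → (13/2, 0)
T5 reflect across x = 0: (13/2, 0) → (-13/2, 0)
T6 scale by (-2, 1/2): (-13/2, 0) → (13, 0)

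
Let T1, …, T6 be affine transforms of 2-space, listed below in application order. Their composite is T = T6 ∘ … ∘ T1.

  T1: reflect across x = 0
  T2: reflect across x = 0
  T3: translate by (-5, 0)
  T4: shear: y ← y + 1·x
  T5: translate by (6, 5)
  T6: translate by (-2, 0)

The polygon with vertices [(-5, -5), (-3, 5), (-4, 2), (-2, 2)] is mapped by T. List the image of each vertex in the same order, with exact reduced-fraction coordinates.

image vertices: (-6, -10), (-4, 2), (-5, -2), (-3, 0)

T1 reflect across x = 0: (-5, -5) → (5, -5); (-3, 5) → (3, 5); (-4, 2) → (4, 2); (-2, 2) → (2, 2)
T2 reflect across x = 0: (5, -5) → (-5, -5); (3, 5) → (-3, 5); (4, 2) → (-4, 2); (2, 2) → (-2, 2)
T3 translate by (-5, 0): (-5, -5) → (-10, -5); (-3, 5) → (-8, 5); (-4, 2) → (-9, 2); (-2, 2) → (-7, 2)
T4 shear: y ← y + 1·x: (-10, -5) → (-10, -15); (-8, 5) → (-8, -3); (-9, 2) → (-9, -7); (-7, 2) → (-7, -5)
T5 translate by (6, 5): (-10, -15) → (-4, -10); (-8, -3) → (-2, 2); (-9, -7) → (-3, -2); (-7, -5) → (-1, 0)
T6 translate by (-2, 0): (-4, -10) → (-6, -10); (-2, 2) → (-4, 2); (-3, -2) → (-5, -2); (-1, 0) → (-3, 0)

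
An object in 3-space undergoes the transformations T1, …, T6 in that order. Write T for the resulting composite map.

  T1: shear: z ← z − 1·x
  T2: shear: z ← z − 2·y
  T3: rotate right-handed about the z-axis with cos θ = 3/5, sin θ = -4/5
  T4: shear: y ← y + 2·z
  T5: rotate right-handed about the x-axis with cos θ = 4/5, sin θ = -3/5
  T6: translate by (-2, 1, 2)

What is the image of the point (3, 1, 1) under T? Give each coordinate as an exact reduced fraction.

T1 shear: z ← z − 1·x: (3, 1, 1) → (3, 1, -2)
T2 shear: z ← z − 2·y: (3, 1, -2) → (3, 1, -4)
T3 rotate right-handed about the z-axis with cos θ = 3/5, sin θ = -4/5: (3, 1, -4) → (13/5, -9/5, -4)
T4 shear: y ← y + 2·z: (13/5, -9/5, -4) → (13/5, -49/5, -4)
T5 rotate right-handed about the x-axis with cos θ = 4/5, sin θ = -3/5: (13/5, -49/5, -4) → (13/5, -256/25, 67/25)
T6 translate by (-2, 1, 2): (13/5, -256/25, 67/25) → (3/5, -231/25, 117/25)

T(p) = (3/5, -231/25, 117/25)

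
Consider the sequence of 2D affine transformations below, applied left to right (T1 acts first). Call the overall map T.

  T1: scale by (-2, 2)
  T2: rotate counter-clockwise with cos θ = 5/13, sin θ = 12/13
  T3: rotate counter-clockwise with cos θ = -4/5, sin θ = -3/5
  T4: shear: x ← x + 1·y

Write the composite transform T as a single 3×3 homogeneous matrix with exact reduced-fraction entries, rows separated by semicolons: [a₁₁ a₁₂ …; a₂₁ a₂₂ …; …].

T = [94/65 158/65 0; 126/65 32/65 0; 0 0 1]

T1 = [-2 0 0; 0 2 0; 0 0 1]
T2·T1 = [-10/13 -24/13 0; -24/13 10/13 0; 0 0 1]
T3·…·T1 = [-32/65 126/65 0; 126/65 32/65 0; 0 0 1]
T4·…·T1 = [94/65 158/65 0; 126/65 32/65 0; 0 0 1]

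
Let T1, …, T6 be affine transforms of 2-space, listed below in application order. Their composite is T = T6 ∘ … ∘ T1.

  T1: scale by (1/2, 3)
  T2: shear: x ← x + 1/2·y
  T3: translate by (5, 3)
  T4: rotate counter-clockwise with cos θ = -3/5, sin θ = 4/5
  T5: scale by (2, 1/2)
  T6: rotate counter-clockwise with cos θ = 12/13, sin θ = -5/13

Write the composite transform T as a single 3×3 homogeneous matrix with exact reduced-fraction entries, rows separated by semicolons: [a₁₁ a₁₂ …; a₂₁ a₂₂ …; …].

T1 = [1/2 0 0; 0 3 0; 0 0 1]
T2·T1 = [1/2 3/2 0; 0 3 0; 0 0 1]
T3·…·T1 = [1/2 3/2 5; 0 3 3; 0 0 1]
T4·…·T1 = [-3/10 -33/10 -27/5; 2/5 -3/5 11/5; 0 0 1]
T5·…·T1 = [-3/5 -33/5 -54/5; 1/5 -3/10 11/10; 0 0 1]
T6·…·T1 = [-31/65 -807/130 -1241/130; 27/65 147/65 336/65; 0 0 1]

T = [-31/65 -807/130 -1241/130; 27/65 147/65 336/65; 0 0 1]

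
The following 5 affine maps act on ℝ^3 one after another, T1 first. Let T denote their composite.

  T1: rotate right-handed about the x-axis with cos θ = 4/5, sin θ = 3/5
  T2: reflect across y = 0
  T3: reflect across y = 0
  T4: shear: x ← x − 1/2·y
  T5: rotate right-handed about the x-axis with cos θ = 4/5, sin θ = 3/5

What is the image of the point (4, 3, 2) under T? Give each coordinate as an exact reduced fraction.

T1 rotate right-handed about the x-axis with cos θ = 4/5, sin θ = 3/5: (4, 3, 2) → (4, 6/5, 17/5)
T2 reflect across y = 0: (4, 6/5, 17/5) → (4, -6/5, 17/5)
T3 reflect across y = 0: (4, -6/5, 17/5) → (4, 6/5, 17/5)
T4 shear: x ← x − 1/2·y: (4, 6/5, 17/5) → (17/5, 6/5, 17/5)
T5 rotate right-handed about the x-axis with cos θ = 4/5, sin θ = 3/5: (17/5, 6/5, 17/5) → (17/5, -27/25, 86/25)

T(p) = (17/5, -27/25, 86/25)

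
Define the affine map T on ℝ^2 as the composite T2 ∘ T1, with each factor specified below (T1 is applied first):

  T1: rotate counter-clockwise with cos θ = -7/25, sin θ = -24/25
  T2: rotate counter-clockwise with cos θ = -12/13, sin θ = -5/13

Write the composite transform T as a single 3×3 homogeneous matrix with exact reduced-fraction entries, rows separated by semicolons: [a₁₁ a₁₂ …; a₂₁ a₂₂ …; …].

T = [-36/325 -323/325 0; 323/325 -36/325 0; 0 0 1]

T1 = [-7/25 24/25 0; -24/25 -7/25 0; 0 0 1]
T2·T1 = [-36/325 -323/325 0; 323/325 -36/325 0; 0 0 1]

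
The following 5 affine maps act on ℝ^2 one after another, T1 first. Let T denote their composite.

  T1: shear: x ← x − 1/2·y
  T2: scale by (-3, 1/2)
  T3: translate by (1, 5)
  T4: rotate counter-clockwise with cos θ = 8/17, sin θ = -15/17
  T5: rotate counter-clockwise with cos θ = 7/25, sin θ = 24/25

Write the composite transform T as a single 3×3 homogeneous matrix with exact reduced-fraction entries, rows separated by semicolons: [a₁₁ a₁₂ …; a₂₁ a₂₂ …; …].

T1 = [1 -1/2 0; 0 1 0; 0 0 1]
T2·T1 = [-3 3/2 0; 0 1/2 0; 0 0 1]
T3·…·T1 = [-3 3/2 1; 0 1/2 5; 0 0 1]
T4·…·T1 = [-24/17 39/34 83/17; 45/17 -37/34 25/17; 0 0 1]
T5·…·T1 = [-1248/425 1161/850 -19/425; -261/425 677/850 2167/425; 0 0 1]

T = [-1248/425 1161/850 -19/425; -261/425 677/850 2167/425; 0 0 1]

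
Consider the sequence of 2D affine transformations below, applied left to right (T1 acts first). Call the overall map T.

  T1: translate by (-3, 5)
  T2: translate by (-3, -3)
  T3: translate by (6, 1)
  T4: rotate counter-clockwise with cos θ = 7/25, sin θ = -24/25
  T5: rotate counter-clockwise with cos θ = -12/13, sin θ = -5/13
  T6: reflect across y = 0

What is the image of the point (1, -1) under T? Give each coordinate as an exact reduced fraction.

T1 translate by (-3, 5): (1, -1) → (-2, 4)
T2 translate by (-3, -3): (-2, 4) → (-5, 1)
T3 translate by (6, 1): (-5, 1) → (1, 2)
T4 rotate counter-clockwise with cos θ = 7/25, sin θ = -24/25: (1, 2) → (11/5, -2/5)
T5 rotate counter-clockwise with cos θ = -12/13, sin θ = -5/13: (11/5, -2/5) → (-142/65, -31/65)
T6 reflect across y = 0: (-142/65, -31/65) → (-142/65, 31/65)

T(p) = (-142/65, 31/65)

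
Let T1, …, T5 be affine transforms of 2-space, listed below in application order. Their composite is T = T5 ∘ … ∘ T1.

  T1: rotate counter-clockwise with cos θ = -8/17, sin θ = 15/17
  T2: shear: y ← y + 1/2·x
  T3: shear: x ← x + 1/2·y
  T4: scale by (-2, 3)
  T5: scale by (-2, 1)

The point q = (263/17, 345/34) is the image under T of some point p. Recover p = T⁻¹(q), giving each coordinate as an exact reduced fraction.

T1 = [-8/17 -15/17 0; 15/17 -8/17 0; 0 0 1]
T2·T1 = [-8/17 -15/17 0; 11/17 -31/34 0; 0 0 1]
T3·…·T1 = [-5/34 -91/68 0; 11/17 -31/34 0; 0 0 1]
T4·…·T1 = [5/17 91/34 0; 33/17 -93/34 0; 0 0 1]
T5·…·T1 = [-10/17 -91/17 0; 33/17 -93/34 0; 0 0 1]
det M = 12; M⁻¹ = [-31/136 91/204 0; -11/68 -5/102 0; 0 0 1]
M⁻¹ · (263/17, 345/34)ᵀ = (1, -3)ᵀ

p = (1, -3)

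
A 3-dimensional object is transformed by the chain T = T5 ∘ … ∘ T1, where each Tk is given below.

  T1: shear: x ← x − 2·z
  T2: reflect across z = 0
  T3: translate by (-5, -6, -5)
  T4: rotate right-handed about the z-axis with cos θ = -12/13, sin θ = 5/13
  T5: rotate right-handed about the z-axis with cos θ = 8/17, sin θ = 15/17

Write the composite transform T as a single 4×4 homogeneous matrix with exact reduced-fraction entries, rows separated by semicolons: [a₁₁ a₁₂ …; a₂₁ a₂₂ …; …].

T1 = [1 0 -2 0; 0 1 0 0; 0 0 1 0; 0 0 0 1]
T2·T1 = [1 0 -2 0; 0 1 0 0; 0 0 -1 0; 0 0 0 1]
T3·…·T1 = [1 0 -2 -5; 0 1 0 -6; 0 0 -1 -5; 0 0 0 1]
T4·…·T1 = [-12/13 -5/13 24/13 90/13; 5/13 -12/13 -10/13 47/13; 0 0 -1 -5; 0 0 0 1]
T5·…·T1 = [-171/221 140/221 342/221 15/221; -140/221 -171/221 280/221 1726/221; 0 0 -1 -5; 0 0 0 1]

T = [-171/221 140/221 342/221 15/221; -140/221 -171/221 280/221 1726/221; 0 0 -1 -5; 0 0 0 1]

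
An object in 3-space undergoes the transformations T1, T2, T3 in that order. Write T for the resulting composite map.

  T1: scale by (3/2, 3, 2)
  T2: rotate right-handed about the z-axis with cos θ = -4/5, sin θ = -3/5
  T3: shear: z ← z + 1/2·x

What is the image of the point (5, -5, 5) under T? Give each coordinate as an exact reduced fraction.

T1 scale by (3/2, 3, 2): (5, -5, 5) → (15/2, -15, 10)
T2 rotate right-handed about the z-axis with cos θ = -4/5, sin θ = -3/5: (15/2, -15, 10) → (-15, 15/2, 10)
T3 shear: z ← z + 1/2·x: (-15, 15/2, 10) → (-15, 15/2, 5/2)

T(p) = (-15, 15/2, 5/2)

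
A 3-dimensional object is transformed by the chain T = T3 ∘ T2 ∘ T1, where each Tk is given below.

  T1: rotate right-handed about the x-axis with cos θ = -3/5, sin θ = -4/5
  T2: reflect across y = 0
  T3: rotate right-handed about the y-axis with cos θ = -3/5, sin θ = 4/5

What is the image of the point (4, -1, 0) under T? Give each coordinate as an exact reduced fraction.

T(p) = (-44/25, -3/5, -92/25)

T1 rotate right-handed about the x-axis with cos θ = -3/5, sin θ = -4/5: (4, -1, 0) → (4, 3/5, 4/5)
T2 reflect across y = 0: (4, 3/5, 4/5) → (4, -3/5, 4/5)
T3 rotate right-handed about the y-axis with cos θ = -3/5, sin θ = 4/5: (4, -3/5, 4/5) → (-44/25, -3/5, -92/25)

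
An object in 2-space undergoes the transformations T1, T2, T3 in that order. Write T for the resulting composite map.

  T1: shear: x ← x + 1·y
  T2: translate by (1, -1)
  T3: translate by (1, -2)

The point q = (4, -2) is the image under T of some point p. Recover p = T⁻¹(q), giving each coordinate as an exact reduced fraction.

p = (1, 1)

T1 = [1 1 0; 0 1 0; 0 0 1]
T2·T1 = [1 1 1; 0 1 -1; 0 0 1]
T3·…·T1 = [1 1 2; 0 1 -3; 0 0 1]
det M = 1; M⁻¹ = [1 -1 -5; 0 1 3; 0 0 1]
M⁻¹ · (4, -2)ᵀ = (1, 1)ᵀ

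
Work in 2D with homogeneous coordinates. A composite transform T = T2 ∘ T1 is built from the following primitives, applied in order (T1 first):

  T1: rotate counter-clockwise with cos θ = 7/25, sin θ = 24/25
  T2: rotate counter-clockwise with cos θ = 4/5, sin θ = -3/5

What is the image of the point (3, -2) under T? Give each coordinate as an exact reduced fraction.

T(p) = (18/5, 1/5)

T1 rotate counter-clockwise with cos θ = 7/25, sin θ = 24/25: (3, -2) → (69/25, 58/25)
T2 rotate counter-clockwise with cos θ = 4/5, sin θ = -3/5: (69/25, 58/25) → (18/5, 1/5)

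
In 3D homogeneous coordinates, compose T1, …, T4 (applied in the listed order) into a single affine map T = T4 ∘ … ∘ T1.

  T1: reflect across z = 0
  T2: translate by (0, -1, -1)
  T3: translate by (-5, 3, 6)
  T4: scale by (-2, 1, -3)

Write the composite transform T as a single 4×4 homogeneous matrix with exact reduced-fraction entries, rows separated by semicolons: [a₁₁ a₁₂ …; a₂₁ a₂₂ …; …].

T1 = [1 0 0 0; 0 1 0 0; 0 0 -1 0; 0 0 0 1]
T2·T1 = [1 0 0 0; 0 1 0 -1; 0 0 -1 -1; 0 0 0 1]
T3·…·T1 = [1 0 0 -5; 0 1 0 2; 0 0 -1 5; 0 0 0 1]
T4·…·T1 = [-2 0 0 10; 0 1 0 2; 0 0 3 -15; 0 0 0 1]

T = [-2 0 0 10; 0 1 0 2; 0 0 3 -15; 0 0 0 1]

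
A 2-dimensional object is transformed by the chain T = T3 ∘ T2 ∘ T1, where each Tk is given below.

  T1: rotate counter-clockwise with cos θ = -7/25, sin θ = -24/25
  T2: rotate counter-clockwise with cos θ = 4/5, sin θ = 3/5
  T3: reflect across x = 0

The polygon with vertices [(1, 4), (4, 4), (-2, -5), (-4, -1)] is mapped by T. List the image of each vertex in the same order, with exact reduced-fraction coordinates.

T1 rotate counter-clockwise with cos θ = -7/25, sin θ = -24/25: (1, 4) → (89/25, -52/25); (4, 4) → (68/25, -124/25); (-2, -5) → (-106/25, 83/25); (-4, -1) → (4/25, 103/25)
T2 rotate counter-clockwise with cos θ = 4/5, sin θ = 3/5: (89/25, -52/25) → (512/125, 59/125); (68/25, -124/25) → (644/125, -292/125); (-106/25, 83/25) → (-673/125, 14/125); (4/25, 103/25) → (-293/125, 424/125)
T3 reflect across x = 0: (512/125, 59/125) → (-512/125, 59/125); (644/125, -292/125) → (-644/125, -292/125); (-673/125, 14/125) → (673/125, 14/125); (-293/125, 424/125) → (293/125, 424/125)

image vertices: (-512/125, 59/125), (-644/125, -292/125), (673/125, 14/125), (293/125, 424/125)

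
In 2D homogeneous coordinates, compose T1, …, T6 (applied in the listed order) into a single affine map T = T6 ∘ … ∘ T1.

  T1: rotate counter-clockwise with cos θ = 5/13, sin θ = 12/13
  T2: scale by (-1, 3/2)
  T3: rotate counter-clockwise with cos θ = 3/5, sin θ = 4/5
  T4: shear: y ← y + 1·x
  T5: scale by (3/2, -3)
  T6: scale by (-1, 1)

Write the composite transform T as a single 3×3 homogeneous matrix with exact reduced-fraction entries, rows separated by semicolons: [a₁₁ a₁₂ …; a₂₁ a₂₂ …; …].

T = [261/130 -9/65 0; 159/65 -459/130 0; 0 0 1]

T1 = [5/13 -12/13 0; 12/13 5/13 0; 0 0 1]
T2·T1 = [-5/13 12/13 0; 18/13 15/26 0; 0 0 1]
T3·…·T1 = [-87/65 6/65 0; 34/65 141/130 0; 0 0 1]
T4·…·T1 = [-87/65 6/65 0; -53/65 153/130 0; 0 0 1]
T5·…·T1 = [-261/130 9/65 0; 159/65 -459/130 0; 0 0 1]
T6·…·T1 = [261/130 -9/65 0; 159/65 -459/130 0; 0 0 1]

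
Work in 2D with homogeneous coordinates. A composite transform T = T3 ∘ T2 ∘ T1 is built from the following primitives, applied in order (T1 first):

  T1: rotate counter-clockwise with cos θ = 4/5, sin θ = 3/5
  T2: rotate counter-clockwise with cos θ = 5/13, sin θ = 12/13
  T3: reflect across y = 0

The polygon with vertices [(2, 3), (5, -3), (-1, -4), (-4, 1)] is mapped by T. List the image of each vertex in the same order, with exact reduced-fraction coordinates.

image vertices: (-17/5, -6/5), (109/65, -363/65), (268/65, -1/65), (1/65, 268/65)

T1 rotate counter-clockwise with cos θ = 4/5, sin θ = 3/5: (2, 3) → (-1/5, 18/5); (5, -3) → (29/5, 3/5); (-1, -4) → (8/5, -19/5); (-4, 1) → (-19/5, -8/5)
T2 rotate counter-clockwise with cos θ = 5/13, sin θ = 12/13: (-1/5, 18/5) → (-17/5, 6/5); (29/5, 3/5) → (109/65, 363/65); (8/5, -19/5) → (268/65, 1/65); (-19/5, -8/5) → (1/65, -268/65)
T3 reflect across y = 0: (-17/5, 6/5) → (-17/5, -6/5); (109/65, 363/65) → (109/65, -363/65); (268/65, 1/65) → (268/65, -1/65); (1/65, -268/65) → (1/65, 268/65)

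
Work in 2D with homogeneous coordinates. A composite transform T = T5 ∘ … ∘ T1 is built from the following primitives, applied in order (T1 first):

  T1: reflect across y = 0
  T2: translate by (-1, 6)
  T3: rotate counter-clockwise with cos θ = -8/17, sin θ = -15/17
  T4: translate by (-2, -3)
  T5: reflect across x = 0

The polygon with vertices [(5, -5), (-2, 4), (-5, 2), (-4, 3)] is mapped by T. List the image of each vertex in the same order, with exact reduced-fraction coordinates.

T1 reflect across y = 0: (5, -5) → (5, 5); (-2, 4) → (-2, -4); (-5, 2) → (-5, -2); (-4, 3) → (-4, -3)
T2 translate by (-1, 6): (5, 5) → (4, 11); (-2, -4) → (-3, 2); (-5, -2) → (-6, 4); (-4, -3) → (-5, 3)
T3 rotate counter-clockwise with cos θ = -8/17, sin θ = -15/17: (4, 11) → (133/17, -148/17); (-3, 2) → (54/17, 29/17); (-6, 4) → (108/17, 58/17); (-5, 3) → (5, 3)
T4 translate by (-2, -3): (133/17, -148/17) → (99/17, -199/17); (54/17, 29/17) → (20/17, -22/17); (108/17, 58/17) → (74/17, 7/17); (5, 3) → (3, 0)
T5 reflect across x = 0: (99/17, -199/17) → (-99/17, -199/17); (20/17, -22/17) → (-20/17, -22/17); (74/17, 7/17) → (-74/17, 7/17); (3, 0) → (-3, 0)

image vertices: (-99/17, -199/17), (-20/17, -22/17), (-74/17, 7/17), (-3, 0)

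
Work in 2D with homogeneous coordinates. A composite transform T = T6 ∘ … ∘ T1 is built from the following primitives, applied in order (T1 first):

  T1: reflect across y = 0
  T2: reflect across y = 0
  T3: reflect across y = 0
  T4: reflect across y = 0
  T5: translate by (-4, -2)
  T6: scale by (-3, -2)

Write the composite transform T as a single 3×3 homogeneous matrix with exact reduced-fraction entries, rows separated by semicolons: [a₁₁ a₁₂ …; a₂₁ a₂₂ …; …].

T1 = [1 0 0; 0 -1 0; 0 0 1]
T2·T1 = [1 0 0; 0 1 0; 0 0 1]
T3·…·T1 = [1 0 0; 0 -1 0; 0 0 1]
T4·…·T1 = [1 0 0; 0 1 0; 0 0 1]
T5·…·T1 = [1 0 -4; 0 1 -2; 0 0 1]
T6·…·T1 = [-3 0 12; 0 -2 4; 0 0 1]

T = [-3 0 12; 0 -2 4; 0 0 1]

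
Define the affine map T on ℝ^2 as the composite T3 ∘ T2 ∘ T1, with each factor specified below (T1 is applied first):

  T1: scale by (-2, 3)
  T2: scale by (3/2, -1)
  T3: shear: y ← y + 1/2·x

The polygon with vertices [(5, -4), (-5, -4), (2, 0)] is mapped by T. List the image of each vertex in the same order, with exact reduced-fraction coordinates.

T1 scale by (-2, 3): (5, -4) → (-10, -12); (-5, -4) → (10, -12); (2, 0) → (-4, 0)
T2 scale by (3/2, -1): (-10, -12) → (-15, 12); (10, -12) → (15, 12); (-4, 0) → (-6, 0)
T3 shear: y ← y + 1/2·x: (-15, 12) → (-15, 9/2); (15, 12) → (15, 39/2); (-6, 0) → (-6, -3)

image vertices: (-15, 9/2), (15, 39/2), (-6, -3)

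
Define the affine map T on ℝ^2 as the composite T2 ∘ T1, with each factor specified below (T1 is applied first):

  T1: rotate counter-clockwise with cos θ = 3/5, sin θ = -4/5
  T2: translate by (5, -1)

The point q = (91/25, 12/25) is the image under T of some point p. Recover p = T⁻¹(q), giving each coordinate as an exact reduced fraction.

T1 = [3/5 4/5 0; -4/5 3/5 0; 0 0 1]
T2·T1 = [3/5 4/5 5; -4/5 3/5 -1; 0 0 1]
det M = 1; M⁻¹ = [3/5 -4/5 -19/5; 4/5 3/5 -17/5; 0 0 1]
M⁻¹ · (91/25, 12/25)ᵀ = (-2, -1/5)ᵀ

p = (-2, -1/5)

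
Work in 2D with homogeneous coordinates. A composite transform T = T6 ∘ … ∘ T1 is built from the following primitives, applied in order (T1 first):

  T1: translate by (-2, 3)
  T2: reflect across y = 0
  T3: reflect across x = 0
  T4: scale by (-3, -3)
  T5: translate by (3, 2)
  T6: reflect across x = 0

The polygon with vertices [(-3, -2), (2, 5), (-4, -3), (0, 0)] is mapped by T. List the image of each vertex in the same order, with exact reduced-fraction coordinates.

image vertices: (12, 5), (-3, 26), (15, 2), (3, 11)

T1 translate by (-2, 3): (-3, -2) → (-5, 1); (2, 5) → (0, 8); (-4, -3) → (-6, 0); (0, 0) → (-2, 3)
T2 reflect across y = 0: (-5, 1) → (-5, -1); (0, 8) → (0, -8); (-6, 0) → (-6, 0); (-2, 3) → (-2, -3)
T3 reflect across x = 0: (-5, -1) → (5, -1); (0, -8) → (0, -8); (-6, 0) → (6, 0); (-2, -3) → (2, -3)
T4 scale by (-3, -3): (5, -1) → (-15, 3); (0, -8) → (0, 24); (6, 0) → (-18, 0); (2, -3) → (-6, 9)
T5 translate by (3, 2): (-15, 3) → (-12, 5); (0, 24) → (3, 26); (-18, 0) → (-15, 2); (-6, 9) → (-3, 11)
T6 reflect across x = 0: (-12, 5) → (12, 5); (3, 26) → (-3, 26); (-15, 2) → (15, 2); (-3, 11) → (3, 11)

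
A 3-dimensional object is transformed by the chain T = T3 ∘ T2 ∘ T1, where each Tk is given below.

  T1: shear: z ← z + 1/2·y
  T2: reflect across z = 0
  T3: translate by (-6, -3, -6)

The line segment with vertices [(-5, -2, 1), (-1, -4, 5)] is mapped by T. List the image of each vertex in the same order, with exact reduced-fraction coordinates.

image vertices: (-11, -5, -6), (-7, -7, -9)

T1 shear: z ← z + 1/2·y: (-5, -2, 1) → (-5, -2, 0); (-1, -4, 5) → (-1, -4, 3)
T2 reflect across z = 0: (-5, -2, 0) → (-5, -2, 0); (-1, -4, 3) → (-1, -4, -3)
T3 translate by (-6, -3, -6): (-5, -2, 0) → (-11, -5, -6); (-1, -4, -3) → (-7, -7, -9)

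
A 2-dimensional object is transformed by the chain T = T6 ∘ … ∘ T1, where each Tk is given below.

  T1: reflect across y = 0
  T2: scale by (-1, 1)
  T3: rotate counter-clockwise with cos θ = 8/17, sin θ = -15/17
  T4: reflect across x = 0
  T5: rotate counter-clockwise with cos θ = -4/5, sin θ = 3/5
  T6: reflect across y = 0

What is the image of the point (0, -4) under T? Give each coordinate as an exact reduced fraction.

T(p) = (144/85, 308/85)

T1 reflect across y = 0: (0, -4) → (0, 4)
T2 scale by (-1, 1): (0, 4) → (0, 4)
T3 rotate counter-clockwise with cos θ = 8/17, sin θ = -15/17: (0, 4) → (60/17, 32/17)
T4 reflect across x = 0: (60/17, 32/17) → (-60/17, 32/17)
T5 rotate counter-clockwise with cos θ = -4/5, sin θ = 3/5: (-60/17, 32/17) → (144/85, -308/85)
T6 reflect across y = 0: (144/85, -308/85) → (144/85, 308/85)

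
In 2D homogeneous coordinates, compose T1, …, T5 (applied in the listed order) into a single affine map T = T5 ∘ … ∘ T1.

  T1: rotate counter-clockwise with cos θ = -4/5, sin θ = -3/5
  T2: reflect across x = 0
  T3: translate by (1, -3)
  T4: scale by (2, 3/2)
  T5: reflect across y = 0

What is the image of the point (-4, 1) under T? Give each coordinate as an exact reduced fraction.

T(p) = (-28/5, 21/10)

T1 rotate counter-clockwise with cos θ = -4/5, sin θ = -3/5: (-4, 1) → (19/5, 8/5)
T2 reflect across x = 0: (19/5, 8/5) → (-19/5, 8/5)
T3 translate by (1, -3): (-19/5, 8/5) → (-14/5, -7/5)
T4 scale by (2, 3/2): (-14/5, -7/5) → (-28/5, -21/10)
T5 reflect across y = 0: (-28/5, -21/10) → (-28/5, 21/10)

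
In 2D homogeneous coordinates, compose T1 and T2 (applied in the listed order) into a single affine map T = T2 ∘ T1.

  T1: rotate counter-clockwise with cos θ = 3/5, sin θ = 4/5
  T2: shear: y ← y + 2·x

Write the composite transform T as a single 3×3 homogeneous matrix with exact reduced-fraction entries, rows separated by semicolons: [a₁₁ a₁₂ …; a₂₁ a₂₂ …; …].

T = [3/5 -4/5 0; 2 -1 0; 0 0 1]

T1 = [3/5 -4/5 0; 4/5 3/5 0; 0 0 1]
T2·T1 = [3/5 -4/5 0; 2 -1 0; 0 0 1]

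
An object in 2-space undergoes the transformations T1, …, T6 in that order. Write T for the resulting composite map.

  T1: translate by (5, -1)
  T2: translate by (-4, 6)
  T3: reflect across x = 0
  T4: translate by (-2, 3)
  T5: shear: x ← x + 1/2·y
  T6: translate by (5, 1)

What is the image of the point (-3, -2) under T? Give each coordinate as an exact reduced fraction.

T1 translate by (5, -1): (-3, -2) → (2, -3)
T2 translate by (-4, 6): (2, -3) → (-2, 3)
T3 reflect across x = 0: (-2, 3) → (2, 3)
T4 translate by (-2, 3): (2, 3) → (0, 6)
T5 shear: x ← x + 1/2·y: (0, 6) → (3, 6)
T6 translate by (5, 1): (3, 6) → (8, 7)

T(p) = (8, 7)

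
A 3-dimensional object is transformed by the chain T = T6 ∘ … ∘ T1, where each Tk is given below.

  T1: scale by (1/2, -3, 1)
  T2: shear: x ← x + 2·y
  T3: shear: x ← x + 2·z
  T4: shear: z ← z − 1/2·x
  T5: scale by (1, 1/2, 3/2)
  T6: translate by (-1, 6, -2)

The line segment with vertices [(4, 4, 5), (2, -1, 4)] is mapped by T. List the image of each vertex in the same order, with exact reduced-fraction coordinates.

image vertices: (-13, 0, 29/2), (14, 15/2, -29/4)

T1 scale by (1/2, -3, 1): (4, 4, 5) → (2, -12, 5); (2, -1, 4) → (1, 3, 4)
T2 shear: x ← x + 2·y: (2, -12, 5) → (-22, -12, 5); (1, 3, 4) → (7, 3, 4)
T3 shear: x ← x + 2·z: (-22, -12, 5) → (-12, -12, 5); (7, 3, 4) → (15, 3, 4)
T4 shear: z ← z − 1/2·x: (-12, -12, 5) → (-12, -12, 11); (15, 3, 4) → (15, 3, -7/2)
T5 scale by (1, 1/2, 3/2): (-12, -12, 11) → (-12, -6, 33/2); (15, 3, -7/2) → (15, 3/2, -21/4)
T6 translate by (-1, 6, -2): (-12, -6, 33/2) → (-13, 0, 29/2); (15, 3/2, -21/4) → (14, 15/2, -29/4)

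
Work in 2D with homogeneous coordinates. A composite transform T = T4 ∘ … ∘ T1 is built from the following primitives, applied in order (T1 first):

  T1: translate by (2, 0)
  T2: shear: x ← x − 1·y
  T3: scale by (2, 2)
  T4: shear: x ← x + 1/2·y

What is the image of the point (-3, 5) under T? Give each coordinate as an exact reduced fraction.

T1 translate by (2, 0): (-3, 5) → (-1, 5)
T2 shear: x ← x − 1·y: (-1, 5) → (-6, 5)
T3 scale by (2, 2): (-6, 5) → (-12, 10)
T4 shear: x ← x + 1/2·y: (-12, 10) → (-7, 10)

T(p) = (-7, 10)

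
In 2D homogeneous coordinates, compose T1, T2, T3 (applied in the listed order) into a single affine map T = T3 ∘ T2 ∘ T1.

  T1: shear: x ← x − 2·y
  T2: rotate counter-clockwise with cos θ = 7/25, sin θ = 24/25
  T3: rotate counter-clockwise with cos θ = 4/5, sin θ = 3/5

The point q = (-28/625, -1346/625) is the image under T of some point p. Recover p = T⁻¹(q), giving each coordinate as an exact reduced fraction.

T1 = [1 -2 0; 0 1 0; 0 0 1]
T2·T1 = [7/25 -38/25 0; 24/25 -41/25 0; 0 0 1]
T3·…·T1 = [-44/125 -29/125 0; 117/125 -278/125 0; 0 0 1]
det M = 1; M⁻¹ = [-278/125 29/125 0; -117/125 -44/125 0; 0 0 1]
M⁻¹ · (-28/625, -1346/625)ᵀ = (-2/5, 4/5)ᵀ

p = (-2/5, 4/5)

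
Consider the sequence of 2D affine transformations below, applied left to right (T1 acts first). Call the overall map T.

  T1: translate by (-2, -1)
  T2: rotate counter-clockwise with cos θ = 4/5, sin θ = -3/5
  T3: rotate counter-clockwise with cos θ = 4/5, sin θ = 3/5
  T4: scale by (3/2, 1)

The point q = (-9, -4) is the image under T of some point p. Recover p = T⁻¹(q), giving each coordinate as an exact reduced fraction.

T1 = [1 0 -2; 0 1 -1; 0 0 1]
T2·T1 = [4/5 3/5 -11/5; -3/5 4/5 2/5; 0 0 1]
T3·…·T1 = [1 0 -2; 0 1 -1; 0 0 1]
T4·…·T1 = [3/2 0 -3; 0 1 -1; 0 0 1]
det M = 3/2; M⁻¹ = [2/3 0 2; 0 1 1; 0 0 1]
M⁻¹ · (-9, -4)ᵀ = (-4, -3)ᵀ

p = (-4, -3)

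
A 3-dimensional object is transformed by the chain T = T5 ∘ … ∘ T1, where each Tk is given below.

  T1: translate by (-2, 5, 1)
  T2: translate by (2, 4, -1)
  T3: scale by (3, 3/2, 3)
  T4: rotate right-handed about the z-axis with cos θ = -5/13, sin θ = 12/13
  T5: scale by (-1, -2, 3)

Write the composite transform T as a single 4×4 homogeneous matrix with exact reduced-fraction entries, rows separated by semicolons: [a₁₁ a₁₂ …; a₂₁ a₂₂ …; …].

T1 = [1 0 0 -2; 0 1 0 5; 0 0 1 1; 0 0 0 1]
T2·T1 = [1 0 0 0; 0 1 0 9; 0 0 1 0; 0 0 0 1]
T3·…·T1 = [3 0 0 0; 0 3/2 0 27/2; 0 0 3 0; 0 0 0 1]
T4·…·T1 = [-15/13 -18/13 0 -162/13; 36/13 -15/26 0 -135/26; 0 0 3 0; 0 0 0 1]
T5·…·T1 = [15/13 18/13 0 162/13; -72/13 15/13 0 135/13; 0 0 9 0; 0 0 0 1]

T = [15/13 18/13 0 162/13; -72/13 15/13 0 135/13; 0 0 9 0; 0 0 0 1]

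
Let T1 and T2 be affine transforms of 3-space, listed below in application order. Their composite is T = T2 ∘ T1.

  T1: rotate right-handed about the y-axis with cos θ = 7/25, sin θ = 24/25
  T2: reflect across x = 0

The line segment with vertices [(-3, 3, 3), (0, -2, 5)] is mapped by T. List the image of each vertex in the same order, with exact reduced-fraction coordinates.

image vertices: (-51/25, 3, 93/25), (-24/5, -2, 7/5)

T1 rotate right-handed about the y-axis with cos θ = 7/25, sin θ = 24/25: (-3, 3, 3) → (51/25, 3, 93/25); (0, -2, 5) → (24/5, -2, 7/5)
T2 reflect across x = 0: (51/25, 3, 93/25) → (-51/25, 3, 93/25); (24/5, -2, 7/5) → (-24/5, -2, 7/5)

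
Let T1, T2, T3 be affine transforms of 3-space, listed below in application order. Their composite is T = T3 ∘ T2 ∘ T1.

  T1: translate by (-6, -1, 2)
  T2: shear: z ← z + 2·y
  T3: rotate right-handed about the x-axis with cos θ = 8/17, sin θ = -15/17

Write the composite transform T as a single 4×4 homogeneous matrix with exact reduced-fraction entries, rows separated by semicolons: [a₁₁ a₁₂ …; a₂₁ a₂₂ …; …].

T1 = [1 0 0 -6; 0 1 0 -1; 0 0 1 2; 0 0 0 1]
T2·T1 = [1 0 0 -6; 0 1 0 -1; 0 2 1 0; 0 0 0 1]
T3·…·T1 = [1 0 0 -6; 0 38/17 15/17 -8/17; 0 1/17 8/17 15/17; 0 0 0 1]

T = [1 0 0 -6; 0 38/17 15/17 -8/17; 0 1/17 8/17 15/17; 0 0 0 1]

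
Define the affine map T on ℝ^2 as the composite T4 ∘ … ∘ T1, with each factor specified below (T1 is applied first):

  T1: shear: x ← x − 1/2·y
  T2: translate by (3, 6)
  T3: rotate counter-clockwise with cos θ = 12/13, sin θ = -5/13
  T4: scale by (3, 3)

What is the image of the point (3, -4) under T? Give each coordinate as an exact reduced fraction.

T(p) = (318/13, -48/13)

T1 shear: x ← x − 1/2·y: (3, -4) → (5, -4)
T2 translate by (3, 6): (5, -4) → (8, 2)
T3 rotate counter-clockwise with cos θ = 12/13, sin θ = -5/13: (8, 2) → (106/13, -16/13)
T4 scale by (3, 3): (106/13, -16/13) → (318/13, -48/13)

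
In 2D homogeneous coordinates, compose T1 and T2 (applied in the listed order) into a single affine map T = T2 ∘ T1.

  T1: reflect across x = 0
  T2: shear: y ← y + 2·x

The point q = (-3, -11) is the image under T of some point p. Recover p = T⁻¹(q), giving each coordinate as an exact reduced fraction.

p = (3, -5)

T1 = [-1 0 0; 0 1 0; 0 0 1]
T2·T1 = [-1 0 0; -2 1 0; 0 0 1]
det M = -1; M⁻¹ = [-1 0 0; -2 1 0; 0 0 1]
M⁻¹ · (-3, -11)ᵀ = (3, -5)ᵀ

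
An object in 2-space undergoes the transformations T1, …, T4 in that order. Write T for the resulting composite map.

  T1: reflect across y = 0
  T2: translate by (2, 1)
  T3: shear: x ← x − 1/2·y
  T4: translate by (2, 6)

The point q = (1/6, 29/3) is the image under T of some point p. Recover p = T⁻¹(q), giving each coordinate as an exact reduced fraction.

T1 = [1 0 0; 0 -1 0; 0 0 1]
T2·T1 = [1 0 2; 0 -1 1; 0 0 1]
T3·…·T1 = [1 1/2 3/2; 0 -1 1; 0 0 1]
T4·…·T1 = [1 1/2 7/2; 0 -1 7; 0 0 1]
det M = -1; M⁻¹ = [1 1/2 -7; 0 -1 7; 0 0 1]
M⁻¹ · (1/6, 29/3)ᵀ = (-2, -8/3)ᵀ

p = (-2, -8/3)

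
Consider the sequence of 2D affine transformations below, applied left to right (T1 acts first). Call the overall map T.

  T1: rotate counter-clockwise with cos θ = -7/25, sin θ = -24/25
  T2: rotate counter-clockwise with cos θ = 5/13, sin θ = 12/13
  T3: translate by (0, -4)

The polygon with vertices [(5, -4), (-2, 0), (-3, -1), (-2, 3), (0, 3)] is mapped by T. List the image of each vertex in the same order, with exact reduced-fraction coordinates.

T1 rotate counter-clockwise with cos θ = -7/25, sin θ = -24/25: (5, -4) → (-131/25, -92/25); (-2, 0) → (14/25, 48/25); (-3, -1) → (-3/25, 79/25); (-2, 3) → (86/25, 27/25); (0, 3) → (72/25, -21/25)
T2 rotate counter-clockwise with cos θ = 5/13, sin θ = 12/13: (-131/25, -92/25) → (449/325, -2032/325); (14/25, 48/25) → (-506/325, 408/325); (-3/25, 79/25) → (-963/325, 359/325); (86/25, 27/25) → (106/325, 1167/325); (72/25, -21/25) → (612/325, 759/325)
T3 translate by (0, -4): (449/325, -2032/325) → (449/325, -3332/325); (-506/325, 408/325) → (-506/325, -892/325); (-963/325, 359/325) → (-963/325, -941/325); (106/325, 1167/325) → (106/325, -133/325); (612/325, 759/325) → (612/325, -541/325)

image vertices: (449/325, -3332/325), (-506/325, -892/325), (-963/325, -941/325), (106/325, -133/325), (612/325, -541/325)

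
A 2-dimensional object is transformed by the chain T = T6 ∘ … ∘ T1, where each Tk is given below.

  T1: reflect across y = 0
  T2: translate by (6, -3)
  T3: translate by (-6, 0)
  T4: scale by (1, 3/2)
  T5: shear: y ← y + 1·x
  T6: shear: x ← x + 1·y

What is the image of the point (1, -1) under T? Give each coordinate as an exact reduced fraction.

T(p) = (-1, -2)

T1 reflect across y = 0: (1, -1) → (1, 1)
T2 translate by (6, -3): (1, 1) → (7, -2)
T3 translate by (-6, 0): (7, -2) → (1, -2)
T4 scale by (1, 3/2): (1, -2) → (1, -3)
T5 shear: y ← y + 1·x: (1, -3) → (1, -2)
T6 shear: x ← x + 1·y: (1, -2) → (-1, -2)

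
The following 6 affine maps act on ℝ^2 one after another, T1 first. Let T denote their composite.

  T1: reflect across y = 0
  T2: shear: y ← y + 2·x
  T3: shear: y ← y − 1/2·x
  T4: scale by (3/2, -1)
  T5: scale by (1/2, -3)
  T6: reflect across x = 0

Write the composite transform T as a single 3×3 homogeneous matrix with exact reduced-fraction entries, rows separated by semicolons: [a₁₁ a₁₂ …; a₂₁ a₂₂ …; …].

T = [-3/4 0 0; 9/2 -3 0; 0 0 1]

T1 = [1 0 0; 0 -1 0; 0 0 1]
T2·T1 = [1 0 0; 2 -1 0; 0 0 1]
T3·…·T1 = [1 0 0; 3/2 -1 0; 0 0 1]
T4·…·T1 = [3/2 0 0; -3/2 1 0; 0 0 1]
T5·…·T1 = [3/4 0 0; 9/2 -3 0; 0 0 1]
T6·…·T1 = [-3/4 0 0; 9/2 -3 0; 0 0 1]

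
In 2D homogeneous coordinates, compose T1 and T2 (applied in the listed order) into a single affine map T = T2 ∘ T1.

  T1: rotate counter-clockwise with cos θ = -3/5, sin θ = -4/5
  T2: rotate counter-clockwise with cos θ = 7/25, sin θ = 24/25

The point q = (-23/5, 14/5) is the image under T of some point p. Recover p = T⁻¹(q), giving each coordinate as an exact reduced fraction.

T1 = [-3/5 4/5 0; -4/5 -3/5 0; 0 0 1]
T2·T1 = [3/5 4/5 0; -4/5 3/5 0; 0 0 1]
det M = 1; M⁻¹ = [3/5 -4/5 0; 4/5 3/5 0; 0 0 1]
M⁻¹ · (-23/5, 14/5)ᵀ = (-5, -2)ᵀ

p = (-5, -2)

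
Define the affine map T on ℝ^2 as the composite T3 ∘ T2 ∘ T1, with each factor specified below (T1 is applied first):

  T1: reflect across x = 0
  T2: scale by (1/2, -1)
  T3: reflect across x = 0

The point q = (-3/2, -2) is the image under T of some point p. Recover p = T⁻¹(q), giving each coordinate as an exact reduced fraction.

T1 = [-1 0 0; 0 1 0; 0 0 1]
T2·T1 = [-1/2 0 0; 0 -1 0; 0 0 1]
T3·…·T1 = [1/2 0 0; 0 -1 0; 0 0 1]
det M = -1/2; M⁻¹ = [2 0 0; 0 -1 0; 0 0 1]
M⁻¹ · (-3/2, -2)ᵀ = (-3, 2)ᵀ

p = (-3, 2)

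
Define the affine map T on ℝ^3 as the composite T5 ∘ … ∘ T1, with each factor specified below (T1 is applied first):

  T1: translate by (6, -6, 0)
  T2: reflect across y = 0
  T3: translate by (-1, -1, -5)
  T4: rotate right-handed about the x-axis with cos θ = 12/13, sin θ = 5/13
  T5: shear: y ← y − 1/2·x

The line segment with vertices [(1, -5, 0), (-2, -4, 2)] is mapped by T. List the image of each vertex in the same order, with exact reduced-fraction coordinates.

image vertices: (6, 106/13, -10/13), (3, 207/26, 9/13)

T1 translate by (6, -6, 0): (1, -5, 0) → (7, -11, 0); (-2, -4, 2) → (4, -10, 2)
T2 reflect across y = 0: (7, -11, 0) → (7, 11, 0); (4, -10, 2) → (4, 10, 2)
T3 translate by (-1, -1, -5): (7, 11, 0) → (6, 10, -5); (4, 10, 2) → (3, 9, -3)
T4 rotate right-handed about the x-axis with cos θ = 12/13, sin θ = 5/13: (6, 10, -5) → (6, 145/13, -10/13); (3, 9, -3) → (3, 123/13, 9/13)
T5 shear: y ← y − 1/2·x: (6, 145/13, -10/13) → (6, 106/13, -10/13); (3, 123/13, 9/13) → (3, 207/26, 9/13)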